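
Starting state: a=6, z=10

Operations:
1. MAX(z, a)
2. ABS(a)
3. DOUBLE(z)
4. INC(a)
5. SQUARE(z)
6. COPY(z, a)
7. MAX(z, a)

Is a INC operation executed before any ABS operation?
No

First INC: step 4
First ABS: step 2
Since 4 > 2, ABS comes first.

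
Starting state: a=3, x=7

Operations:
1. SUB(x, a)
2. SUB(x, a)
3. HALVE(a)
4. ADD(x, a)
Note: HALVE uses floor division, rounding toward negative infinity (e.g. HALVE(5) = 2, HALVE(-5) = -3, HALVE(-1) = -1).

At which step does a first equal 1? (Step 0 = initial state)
Step 3

Tracing a:
Initial: a = 3
After step 1: a = 3
After step 2: a = 3
After step 3: a = 1 ← first occurrence
After step 4: a = 1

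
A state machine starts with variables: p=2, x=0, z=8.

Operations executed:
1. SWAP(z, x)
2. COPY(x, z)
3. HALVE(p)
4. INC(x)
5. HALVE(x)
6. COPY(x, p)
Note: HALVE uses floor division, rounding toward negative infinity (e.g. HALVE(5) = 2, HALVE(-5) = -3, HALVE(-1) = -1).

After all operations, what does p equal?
p = 1

Tracing execution:
Step 1: SWAP(z, x) → p = 2
Step 2: COPY(x, z) → p = 2
Step 3: HALVE(p) → p = 1
Step 4: INC(x) → p = 1
Step 5: HALVE(x) → p = 1
Step 6: COPY(x, p) → p = 1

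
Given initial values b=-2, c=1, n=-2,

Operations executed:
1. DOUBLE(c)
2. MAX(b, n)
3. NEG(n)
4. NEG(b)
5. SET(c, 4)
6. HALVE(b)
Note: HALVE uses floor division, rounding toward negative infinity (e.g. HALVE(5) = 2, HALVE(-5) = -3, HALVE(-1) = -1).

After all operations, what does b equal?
b = 1

Tracing execution:
Step 1: DOUBLE(c) → b = -2
Step 2: MAX(b, n) → b = -2
Step 3: NEG(n) → b = -2
Step 4: NEG(b) → b = 2
Step 5: SET(c, 4) → b = 2
Step 6: HALVE(b) → b = 1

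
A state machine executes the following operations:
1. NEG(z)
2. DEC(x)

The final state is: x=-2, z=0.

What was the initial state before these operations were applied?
x=-1, z=0

Working backwards:
Final state: x=-2, z=0
Before step 2 (DEC(x)): x=-1, z=0
Before step 1 (NEG(z)): x=-1, z=0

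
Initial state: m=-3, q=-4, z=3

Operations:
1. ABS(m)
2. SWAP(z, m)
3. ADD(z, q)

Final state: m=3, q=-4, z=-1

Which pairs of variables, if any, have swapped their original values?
None

Comparing initial and final values:
q: -4 → -4
m: -3 → 3
z: 3 → -1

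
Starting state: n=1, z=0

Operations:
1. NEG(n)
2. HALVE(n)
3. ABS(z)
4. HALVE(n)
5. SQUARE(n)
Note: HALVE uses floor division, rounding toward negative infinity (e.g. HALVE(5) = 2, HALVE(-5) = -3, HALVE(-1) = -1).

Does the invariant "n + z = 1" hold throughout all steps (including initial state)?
No, violated after step 1

The invariant is violated after step 1.

State at each step:
Initial: n=1, z=0
After step 1: n=-1, z=0
After step 2: n=-1, z=0
After step 3: n=-1, z=0
After step 4: n=-1, z=0
After step 5: n=1, z=0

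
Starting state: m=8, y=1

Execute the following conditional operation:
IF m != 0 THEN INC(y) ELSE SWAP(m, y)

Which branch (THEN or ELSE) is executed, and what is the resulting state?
Branch: THEN, Final state: m=8, y=2

Evaluating condition: m != 0
m = 8
Condition is True, so THEN branch executes
After INC(y): m=8, y=2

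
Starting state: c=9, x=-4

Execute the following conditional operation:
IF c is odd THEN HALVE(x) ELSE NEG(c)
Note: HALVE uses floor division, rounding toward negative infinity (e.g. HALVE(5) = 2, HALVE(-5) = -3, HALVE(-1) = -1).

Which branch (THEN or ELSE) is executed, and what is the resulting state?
Branch: THEN, Final state: c=9, x=-2

Evaluating condition: c is odd
Condition is True, so THEN branch executes
After HALVE(x): c=9, x=-2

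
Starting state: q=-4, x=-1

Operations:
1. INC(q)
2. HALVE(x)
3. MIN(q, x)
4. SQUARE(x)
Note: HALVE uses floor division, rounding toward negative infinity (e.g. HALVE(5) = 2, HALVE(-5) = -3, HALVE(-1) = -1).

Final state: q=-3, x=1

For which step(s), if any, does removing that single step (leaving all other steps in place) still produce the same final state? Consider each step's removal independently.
Step(s) 2, 3

Testing removal of each single step:
Without step 1: final = q=-4, x=1 (different)
Without step 2: final = q=-3, x=1 (same)
Without step 3: final = q=-3, x=1 (same)
Without step 4: final = q=-3, x=-1 (different)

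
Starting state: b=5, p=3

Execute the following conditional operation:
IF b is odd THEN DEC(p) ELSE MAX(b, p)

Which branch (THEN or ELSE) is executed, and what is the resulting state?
Branch: THEN, Final state: b=5, p=2

Evaluating condition: b is odd
Condition is True, so THEN branch executes
After DEC(p): b=5, p=2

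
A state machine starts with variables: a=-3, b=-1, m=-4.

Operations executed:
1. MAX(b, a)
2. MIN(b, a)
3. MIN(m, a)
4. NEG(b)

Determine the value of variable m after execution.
m = -4

Tracing execution:
Step 1: MAX(b, a) → m = -4
Step 2: MIN(b, a) → m = -4
Step 3: MIN(m, a) → m = -4
Step 4: NEG(b) → m = -4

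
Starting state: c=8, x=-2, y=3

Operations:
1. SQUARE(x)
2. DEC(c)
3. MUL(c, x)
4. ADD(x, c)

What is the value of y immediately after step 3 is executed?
y = 3

Tracing y through execution:
Initial: y = 3
After step 1 (SQUARE(x)): y = 3
After step 2 (DEC(c)): y = 3
After step 3 (MUL(c, x)): y = 3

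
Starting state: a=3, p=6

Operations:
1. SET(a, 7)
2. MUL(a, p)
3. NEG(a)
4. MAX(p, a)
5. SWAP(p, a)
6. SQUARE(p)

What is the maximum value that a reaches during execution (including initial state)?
42

Values of a at each step:
Initial: a = 3
After step 1: a = 7
After step 2: a = 42 ← maximum
After step 3: a = -42
After step 4: a = -42
After step 5: a = 6
After step 6: a = 6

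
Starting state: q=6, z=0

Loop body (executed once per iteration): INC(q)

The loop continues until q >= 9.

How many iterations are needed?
3

Tracing iterations:
Initial: q=6, z=0
After iteration 1: q=7, z=0
After iteration 2: q=8, z=0
After iteration 3: q=9, z=0
q >= 9 now holds, so the loop exits after 3 iterations.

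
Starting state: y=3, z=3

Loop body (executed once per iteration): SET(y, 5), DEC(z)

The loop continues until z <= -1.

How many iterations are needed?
4

Tracing iterations:
Initial: y=3, z=3
After iteration 1: y=5, z=2
After iteration 2: y=5, z=1
After iteration 3: y=5, z=0
After iteration 4: y=5, z=-1
z <= -1 now holds, so the loop exits after 4 iterations.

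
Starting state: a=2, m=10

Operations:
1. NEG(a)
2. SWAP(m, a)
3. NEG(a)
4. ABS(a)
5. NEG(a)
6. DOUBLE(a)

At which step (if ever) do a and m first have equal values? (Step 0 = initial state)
Never

a and m never become equal during execution.

Comparing values at each step:
Initial: a=2, m=10
After step 1: a=-2, m=10
After step 2: a=10, m=-2
After step 3: a=-10, m=-2
After step 4: a=10, m=-2
After step 5: a=-10, m=-2
After step 6: a=-20, m=-2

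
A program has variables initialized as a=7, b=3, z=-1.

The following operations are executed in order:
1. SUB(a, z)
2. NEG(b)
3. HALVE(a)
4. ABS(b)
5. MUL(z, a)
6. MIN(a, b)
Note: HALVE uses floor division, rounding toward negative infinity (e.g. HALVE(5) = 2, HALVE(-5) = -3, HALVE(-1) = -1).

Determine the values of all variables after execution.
{a: 3, b: 3, z: -4}

Step-by-step execution:
Initial: a=7, b=3, z=-1
After step 1 (SUB(a, z)): a=8, b=3, z=-1
After step 2 (NEG(b)): a=8, b=-3, z=-1
After step 3 (HALVE(a)): a=4, b=-3, z=-1
After step 4 (ABS(b)): a=4, b=3, z=-1
After step 5 (MUL(z, a)): a=4, b=3, z=-4
After step 6 (MIN(a, b)): a=3, b=3, z=-4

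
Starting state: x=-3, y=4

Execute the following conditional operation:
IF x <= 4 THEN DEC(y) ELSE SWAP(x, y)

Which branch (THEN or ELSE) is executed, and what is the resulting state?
Branch: THEN, Final state: x=-3, y=3

Evaluating condition: x <= 4
x = -3
Condition is True, so THEN branch executes
After DEC(y): x=-3, y=3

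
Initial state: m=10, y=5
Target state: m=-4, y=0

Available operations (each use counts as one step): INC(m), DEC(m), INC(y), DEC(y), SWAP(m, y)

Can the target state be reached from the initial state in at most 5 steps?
No

The target state cannot be reached within 5 steps.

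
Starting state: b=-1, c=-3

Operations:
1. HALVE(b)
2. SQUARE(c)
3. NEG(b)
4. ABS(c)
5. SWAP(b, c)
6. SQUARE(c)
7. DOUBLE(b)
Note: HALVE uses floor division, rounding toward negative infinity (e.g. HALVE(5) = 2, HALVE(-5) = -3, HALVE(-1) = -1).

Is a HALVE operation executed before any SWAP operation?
Yes

First HALVE: step 1
First SWAP: step 5
Since 1 < 5, HALVE comes first.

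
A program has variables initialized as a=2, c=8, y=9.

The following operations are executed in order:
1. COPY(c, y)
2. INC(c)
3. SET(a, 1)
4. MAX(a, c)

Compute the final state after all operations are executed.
{a: 10, c: 10, y: 9}

Step-by-step execution:
Initial: a=2, c=8, y=9
After step 1 (COPY(c, y)): a=2, c=9, y=9
After step 2 (INC(c)): a=2, c=10, y=9
After step 3 (SET(a, 1)): a=1, c=10, y=9
After step 4 (MAX(a, c)): a=10, c=10, y=9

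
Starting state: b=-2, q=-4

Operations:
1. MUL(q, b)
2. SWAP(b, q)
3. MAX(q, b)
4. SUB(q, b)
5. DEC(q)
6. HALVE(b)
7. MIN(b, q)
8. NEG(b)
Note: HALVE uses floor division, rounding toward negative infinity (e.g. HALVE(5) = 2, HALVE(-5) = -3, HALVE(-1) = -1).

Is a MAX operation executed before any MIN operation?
Yes

First MAX: step 3
First MIN: step 7
Since 3 < 7, MAX comes first.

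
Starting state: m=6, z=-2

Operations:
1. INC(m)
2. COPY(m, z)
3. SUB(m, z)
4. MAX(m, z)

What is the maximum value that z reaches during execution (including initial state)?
-2

Values of z at each step:
Initial: z = -2 ← maximum
After step 1: z = -2
After step 2: z = -2
After step 3: z = -2
After step 4: z = -2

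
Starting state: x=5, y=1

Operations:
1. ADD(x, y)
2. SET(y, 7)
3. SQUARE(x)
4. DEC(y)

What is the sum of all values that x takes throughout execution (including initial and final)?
89

Values of x at each step:
Initial: x = 5
After step 1: x = 6
After step 2: x = 6
After step 3: x = 36
After step 4: x = 36
Sum = 5 + 6 + 6 + 36 + 36 = 89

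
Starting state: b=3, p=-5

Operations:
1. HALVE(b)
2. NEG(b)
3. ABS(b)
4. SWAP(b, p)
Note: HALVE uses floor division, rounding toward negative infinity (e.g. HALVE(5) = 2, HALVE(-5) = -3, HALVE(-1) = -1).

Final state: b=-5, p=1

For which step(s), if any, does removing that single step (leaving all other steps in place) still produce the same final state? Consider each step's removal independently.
Step(s) 2

Testing removal of each single step:
Without step 1: final = b=-5, p=3 (different)
Without step 2: final = b=-5, p=1 (same)
Without step 3: final = b=-5, p=-1 (different)
Without step 4: final = b=1, p=-5 (different)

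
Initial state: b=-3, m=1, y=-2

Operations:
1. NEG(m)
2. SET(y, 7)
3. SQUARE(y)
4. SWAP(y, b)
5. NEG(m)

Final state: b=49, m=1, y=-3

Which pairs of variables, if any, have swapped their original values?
None

Comparing initial and final values:
m: 1 → 1
y: -2 → -3
b: -3 → 49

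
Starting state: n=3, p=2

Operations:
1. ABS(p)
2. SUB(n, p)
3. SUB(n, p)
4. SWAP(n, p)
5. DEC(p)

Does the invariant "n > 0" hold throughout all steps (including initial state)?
No, violated after step 3

The invariant is violated after step 3.

State at each step:
Initial: n=3, p=2
After step 1: n=3, p=2
After step 2: n=1, p=2
After step 3: n=-1, p=2
After step 4: n=2, p=-1
After step 5: n=2, p=-2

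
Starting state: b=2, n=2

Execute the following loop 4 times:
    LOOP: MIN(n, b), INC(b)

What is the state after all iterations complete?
b=6, n=2

Iteration trace:
Start: b=2, n=2
After iteration 1: b=3, n=2
After iteration 2: b=4, n=2
After iteration 3: b=5, n=2
After iteration 4: b=6, n=2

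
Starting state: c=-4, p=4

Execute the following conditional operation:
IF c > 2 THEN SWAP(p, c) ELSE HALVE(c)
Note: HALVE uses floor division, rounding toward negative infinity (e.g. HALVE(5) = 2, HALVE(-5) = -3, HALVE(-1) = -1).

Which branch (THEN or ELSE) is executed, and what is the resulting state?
Branch: ELSE, Final state: c=-2, p=4

Evaluating condition: c > 2
c = -4
Condition is False, so ELSE branch executes
After HALVE(c): c=-2, p=4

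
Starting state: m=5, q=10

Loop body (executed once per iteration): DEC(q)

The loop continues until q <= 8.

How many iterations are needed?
2

Tracing iterations:
Initial: m=5, q=10
After iteration 1: m=5, q=9
After iteration 2: m=5, q=8
q <= 8 now holds, so the loop exits after 2 iterations.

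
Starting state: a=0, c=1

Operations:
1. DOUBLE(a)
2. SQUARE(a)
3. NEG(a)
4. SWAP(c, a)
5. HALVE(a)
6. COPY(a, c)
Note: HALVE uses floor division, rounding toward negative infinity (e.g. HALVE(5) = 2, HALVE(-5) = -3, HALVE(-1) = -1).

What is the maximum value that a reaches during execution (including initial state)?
1

Values of a at each step:
Initial: a = 0
After step 1: a = 0
After step 2: a = 0
After step 3: a = 0
After step 4: a = 1 ← maximum
After step 5: a = 0
After step 6: a = 0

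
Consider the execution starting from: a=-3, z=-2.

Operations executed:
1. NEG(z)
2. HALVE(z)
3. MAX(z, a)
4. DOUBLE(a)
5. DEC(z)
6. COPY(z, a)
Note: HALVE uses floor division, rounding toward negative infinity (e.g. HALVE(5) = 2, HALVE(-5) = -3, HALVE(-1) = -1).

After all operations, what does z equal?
z = -6

Tracing execution:
Step 1: NEG(z) → z = 2
Step 2: HALVE(z) → z = 1
Step 3: MAX(z, a) → z = 1
Step 4: DOUBLE(a) → z = 1
Step 5: DEC(z) → z = 0
Step 6: COPY(z, a) → z = -6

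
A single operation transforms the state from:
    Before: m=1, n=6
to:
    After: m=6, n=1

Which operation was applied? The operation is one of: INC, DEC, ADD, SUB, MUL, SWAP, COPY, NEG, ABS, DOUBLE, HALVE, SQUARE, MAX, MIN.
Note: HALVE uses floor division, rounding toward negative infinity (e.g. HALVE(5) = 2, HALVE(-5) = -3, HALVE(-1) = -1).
SWAP(n, m)

Analyzing the change:
Before: m=1, n=6
After: m=6, n=1
Variable n changed from 6 to 1
Variable m changed from 1 to 6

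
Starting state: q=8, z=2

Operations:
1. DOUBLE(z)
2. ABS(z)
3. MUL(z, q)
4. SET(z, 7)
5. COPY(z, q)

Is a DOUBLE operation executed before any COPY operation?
Yes

First DOUBLE: step 1
First COPY: step 5
Since 1 < 5, DOUBLE comes first.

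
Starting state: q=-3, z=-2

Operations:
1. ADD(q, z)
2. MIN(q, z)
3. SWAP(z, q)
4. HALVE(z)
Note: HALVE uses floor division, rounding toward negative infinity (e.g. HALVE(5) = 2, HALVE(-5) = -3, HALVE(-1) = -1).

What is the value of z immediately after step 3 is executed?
z = -5

Tracing z through execution:
Initial: z = -2
After step 1 (ADD(q, z)): z = -2
After step 2 (MIN(q, z)): z = -2
After step 3 (SWAP(z, q)): z = -5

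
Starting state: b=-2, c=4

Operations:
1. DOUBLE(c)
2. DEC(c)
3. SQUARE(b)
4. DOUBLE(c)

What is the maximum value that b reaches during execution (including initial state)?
4

Values of b at each step:
Initial: b = -2
After step 1: b = -2
After step 2: b = -2
After step 3: b = 4 ← maximum
After step 4: b = 4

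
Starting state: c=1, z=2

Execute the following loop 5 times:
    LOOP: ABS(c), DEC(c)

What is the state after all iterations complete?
c=0, z=2

Iteration trace:
Start: c=1, z=2
After iteration 1: c=0, z=2
After iteration 2: c=-1, z=2
After iteration 3: c=0, z=2
After iteration 4: c=-1, z=2
After iteration 5: c=0, z=2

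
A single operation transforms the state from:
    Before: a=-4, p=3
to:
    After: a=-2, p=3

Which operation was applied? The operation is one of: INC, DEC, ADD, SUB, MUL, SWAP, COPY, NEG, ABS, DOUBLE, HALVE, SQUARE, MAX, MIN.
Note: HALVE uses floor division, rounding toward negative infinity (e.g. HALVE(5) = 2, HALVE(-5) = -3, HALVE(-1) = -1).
HALVE(a)

Analyzing the change:
Before: a=-4, p=3
After: a=-2, p=3
Variable a changed from -4 to -2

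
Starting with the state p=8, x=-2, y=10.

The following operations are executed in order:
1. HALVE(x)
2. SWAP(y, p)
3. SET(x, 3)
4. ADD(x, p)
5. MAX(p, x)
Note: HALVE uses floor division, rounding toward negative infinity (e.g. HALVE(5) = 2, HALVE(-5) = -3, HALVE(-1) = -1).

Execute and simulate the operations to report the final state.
{p: 13, x: 13, y: 8}

Step-by-step execution:
Initial: p=8, x=-2, y=10
After step 1 (HALVE(x)): p=8, x=-1, y=10
After step 2 (SWAP(y, p)): p=10, x=-1, y=8
After step 3 (SET(x, 3)): p=10, x=3, y=8
After step 4 (ADD(x, p)): p=10, x=13, y=8
After step 5 (MAX(p, x)): p=13, x=13, y=8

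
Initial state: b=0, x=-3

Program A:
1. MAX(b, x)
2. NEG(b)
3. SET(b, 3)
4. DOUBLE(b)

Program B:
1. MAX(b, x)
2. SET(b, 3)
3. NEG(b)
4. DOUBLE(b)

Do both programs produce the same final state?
No

Program A final state: b=6, x=-3
Program B final state: b=-6, x=-3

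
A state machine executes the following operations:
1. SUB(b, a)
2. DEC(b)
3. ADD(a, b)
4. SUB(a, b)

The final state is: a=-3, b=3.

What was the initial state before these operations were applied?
a=-3, b=1

Working backwards:
Final state: a=-3, b=3
Before step 4 (SUB(a, b)): a=0, b=3
Before step 3 (ADD(a, b)): a=-3, b=3
Before step 2 (DEC(b)): a=-3, b=4
Before step 1 (SUB(b, a)): a=-3, b=1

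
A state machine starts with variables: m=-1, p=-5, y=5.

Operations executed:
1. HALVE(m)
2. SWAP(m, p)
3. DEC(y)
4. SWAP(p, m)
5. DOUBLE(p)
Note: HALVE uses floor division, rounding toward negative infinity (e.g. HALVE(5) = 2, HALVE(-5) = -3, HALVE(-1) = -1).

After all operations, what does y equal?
y = 4

Tracing execution:
Step 1: HALVE(m) → y = 5
Step 2: SWAP(m, p) → y = 5
Step 3: DEC(y) → y = 4
Step 4: SWAP(p, m) → y = 4
Step 5: DOUBLE(p) → y = 4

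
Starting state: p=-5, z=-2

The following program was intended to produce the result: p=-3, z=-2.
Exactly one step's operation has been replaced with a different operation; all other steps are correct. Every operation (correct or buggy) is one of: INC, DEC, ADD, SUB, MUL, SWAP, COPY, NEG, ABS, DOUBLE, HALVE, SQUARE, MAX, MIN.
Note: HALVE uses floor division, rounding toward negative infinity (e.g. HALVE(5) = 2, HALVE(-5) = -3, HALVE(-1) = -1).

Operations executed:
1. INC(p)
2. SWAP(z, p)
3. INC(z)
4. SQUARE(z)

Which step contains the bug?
Step 4

Trace with buggy code:
Initial: p=-5, z=-2
After step 1: p=-4, z=-2
After step 2: p=-2, z=-4
After step 3: p=-2, z=-3
After step 4: p=-2, z=9
Actual final p=-2, z=9 ≠ expected p=-3, z=-2.
Step 4 is the only position where a single-operation replacement can produce the expected result.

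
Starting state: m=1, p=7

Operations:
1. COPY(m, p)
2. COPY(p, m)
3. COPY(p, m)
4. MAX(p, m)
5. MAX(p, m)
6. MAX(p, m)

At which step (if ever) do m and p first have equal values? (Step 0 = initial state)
Step 1

m and p first become equal after step 1.

Comparing values at each step:
Initial: m=1, p=7
After step 1: m=7, p=7 ← equal!
After step 2: m=7, p=7 ← equal!
After step 3: m=7, p=7 ← equal!
After step 4: m=7, p=7 ← equal!
After step 5: m=7, p=7 ← equal!
After step 6: m=7, p=7 ← equal!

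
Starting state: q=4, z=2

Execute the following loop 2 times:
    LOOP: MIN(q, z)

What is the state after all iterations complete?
q=2, z=2

Iteration trace:
Start: q=4, z=2
After iteration 1: q=2, z=2
After iteration 2: q=2, z=2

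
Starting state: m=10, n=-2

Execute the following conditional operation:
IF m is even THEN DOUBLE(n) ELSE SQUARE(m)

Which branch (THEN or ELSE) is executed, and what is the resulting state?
Branch: THEN, Final state: m=10, n=-4

Evaluating condition: m is even
Condition is True, so THEN branch executes
After DOUBLE(n): m=10, n=-4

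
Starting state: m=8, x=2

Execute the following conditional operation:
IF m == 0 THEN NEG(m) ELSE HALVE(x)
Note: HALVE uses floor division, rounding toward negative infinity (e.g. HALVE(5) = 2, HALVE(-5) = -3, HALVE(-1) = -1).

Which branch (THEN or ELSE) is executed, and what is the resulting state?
Branch: ELSE, Final state: m=8, x=1

Evaluating condition: m == 0
m = 8
Condition is False, so ELSE branch executes
After HALVE(x): m=8, x=1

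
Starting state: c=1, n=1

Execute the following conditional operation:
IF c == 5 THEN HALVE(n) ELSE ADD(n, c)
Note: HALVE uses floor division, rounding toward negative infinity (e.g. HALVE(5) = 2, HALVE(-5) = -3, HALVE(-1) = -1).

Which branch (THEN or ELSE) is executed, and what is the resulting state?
Branch: ELSE, Final state: c=1, n=2

Evaluating condition: c == 5
c = 1
Condition is False, so ELSE branch executes
After ADD(n, c): c=1, n=2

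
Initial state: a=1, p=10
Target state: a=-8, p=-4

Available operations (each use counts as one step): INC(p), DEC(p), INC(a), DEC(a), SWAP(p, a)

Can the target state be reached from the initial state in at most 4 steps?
No

The target state cannot be reached within 4 steps.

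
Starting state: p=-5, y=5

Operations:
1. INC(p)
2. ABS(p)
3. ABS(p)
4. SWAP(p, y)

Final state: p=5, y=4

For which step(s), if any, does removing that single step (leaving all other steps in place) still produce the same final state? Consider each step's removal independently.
Step(s) 2, 3

Testing removal of each single step:
Without step 1: final = p=5, y=5 (different)
Without step 2: final = p=5, y=4 (same)
Without step 3: final = p=5, y=4 (same)
Without step 4: final = p=4, y=5 (different)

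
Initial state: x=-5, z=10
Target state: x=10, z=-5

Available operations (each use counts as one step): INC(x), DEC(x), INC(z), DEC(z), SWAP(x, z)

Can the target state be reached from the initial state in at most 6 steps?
Yes

Path (1 step): SWAP(x, z)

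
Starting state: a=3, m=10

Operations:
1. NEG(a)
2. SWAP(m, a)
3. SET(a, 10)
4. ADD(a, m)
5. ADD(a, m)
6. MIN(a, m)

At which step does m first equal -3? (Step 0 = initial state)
Step 2

Tracing m:
Initial: m = 10
After step 1: m = 10
After step 2: m = -3 ← first occurrence
After step 3: m = -3
After step 4: m = -3
After step 5: m = -3
After step 6: m = -3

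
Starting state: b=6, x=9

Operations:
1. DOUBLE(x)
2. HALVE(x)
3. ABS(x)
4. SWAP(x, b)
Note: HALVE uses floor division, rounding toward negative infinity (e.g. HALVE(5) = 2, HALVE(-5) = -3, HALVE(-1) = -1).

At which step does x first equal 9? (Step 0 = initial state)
Step 0

Tracing x:
Initial: x = 9 ← first occurrence
After step 1: x = 18
After step 2: x = 9
After step 3: x = 9
After step 4: x = 6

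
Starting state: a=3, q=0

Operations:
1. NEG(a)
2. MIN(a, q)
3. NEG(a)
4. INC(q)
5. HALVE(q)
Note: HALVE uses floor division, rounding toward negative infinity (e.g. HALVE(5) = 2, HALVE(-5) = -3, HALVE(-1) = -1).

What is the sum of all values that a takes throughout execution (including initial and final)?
6

Values of a at each step:
Initial: a = 3
After step 1: a = -3
After step 2: a = -3
After step 3: a = 3
After step 4: a = 3
After step 5: a = 3
Sum = 3 + -3 + -3 + 3 + 3 + 3 = 6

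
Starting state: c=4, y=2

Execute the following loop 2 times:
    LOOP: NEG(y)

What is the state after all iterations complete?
c=4, y=2

Iteration trace:
Start: c=4, y=2
After iteration 1: c=4, y=-2
After iteration 2: c=4, y=2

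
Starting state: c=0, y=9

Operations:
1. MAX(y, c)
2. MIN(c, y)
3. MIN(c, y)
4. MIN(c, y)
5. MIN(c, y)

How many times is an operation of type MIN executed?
4

Counting MIN operations:
Step 2: MIN(c, y) ← MIN
Step 3: MIN(c, y) ← MIN
Step 4: MIN(c, y) ← MIN
Step 5: MIN(c, y) ← MIN
Total: 4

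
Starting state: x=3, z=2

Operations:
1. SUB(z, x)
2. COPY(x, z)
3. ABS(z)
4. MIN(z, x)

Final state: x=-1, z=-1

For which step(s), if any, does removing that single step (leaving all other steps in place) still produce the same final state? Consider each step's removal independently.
Step(s) 3

Testing removal of each single step:
Without step 1: final = x=2, z=2 (different)
Without step 2: final = x=3, z=1 (different)
Without step 3: final = x=-1, z=-1 (same)
Without step 4: final = x=-1, z=1 (different)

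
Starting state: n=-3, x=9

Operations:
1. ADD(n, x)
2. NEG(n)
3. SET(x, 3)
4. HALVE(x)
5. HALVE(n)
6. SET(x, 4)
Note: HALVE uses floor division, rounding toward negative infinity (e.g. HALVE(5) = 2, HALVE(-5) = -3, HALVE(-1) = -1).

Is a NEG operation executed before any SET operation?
Yes

First NEG: step 2
First SET: step 3
Since 2 < 3, NEG comes first.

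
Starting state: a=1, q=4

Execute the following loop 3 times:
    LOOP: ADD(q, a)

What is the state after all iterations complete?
a=1, q=7

Iteration trace:
Start: a=1, q=4
After iteration 1: a=1, q=5
After iteration 2: a=1, q=6
After iteration 3: a=1, q=7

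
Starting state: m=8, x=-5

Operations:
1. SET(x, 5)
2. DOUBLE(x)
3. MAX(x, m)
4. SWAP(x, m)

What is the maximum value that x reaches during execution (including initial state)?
10

Values of x at each step:
Initial: x = -5
After step 1: x = 5
After step 2: x = 10 ← maximum
After step 3: x = 10
After step 4: x = 8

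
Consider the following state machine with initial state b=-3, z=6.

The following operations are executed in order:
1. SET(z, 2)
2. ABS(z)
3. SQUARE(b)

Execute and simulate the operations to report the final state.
{b: 9, z: 2}

Step-by-step execution:
Initial: b=-3, z=6
After step 1 (SET(z, 2)): b=-3, z=2
After step 2 (ABS(z)): b=-3, z=2
After step 3 (SQUARE(b)): b=9, z=2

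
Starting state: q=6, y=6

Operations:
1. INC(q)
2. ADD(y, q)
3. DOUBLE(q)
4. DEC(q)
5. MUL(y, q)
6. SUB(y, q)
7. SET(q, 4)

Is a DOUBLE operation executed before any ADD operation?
No

First DOUBLE: step 3
First ADD: step 2
Since 3 > 2, ADD comes first.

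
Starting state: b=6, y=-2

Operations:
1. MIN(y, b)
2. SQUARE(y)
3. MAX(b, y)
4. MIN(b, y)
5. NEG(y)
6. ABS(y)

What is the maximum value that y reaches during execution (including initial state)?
4

Values of y at each step:
Initial: y = -2
After step 1: y = -2
After step 2: y = 4 ← maximum
After step 3: y = 4
After step 4: y = 4
After step 5: y = -4
After step 6: y = 4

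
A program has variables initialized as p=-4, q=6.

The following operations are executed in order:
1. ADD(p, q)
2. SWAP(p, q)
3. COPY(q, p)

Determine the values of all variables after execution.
{p: 6, q: 6}

Step-by-step execution:
Initial: p=-4, q=6
After step 1 (ADD(p, q)): p=2, q=6
After step 2 (SWAP(p, q)): p=6, q=2
After step 3 (COPY(q, p)): p=6, q=6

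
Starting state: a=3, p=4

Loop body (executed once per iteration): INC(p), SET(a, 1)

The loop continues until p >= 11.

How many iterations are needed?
7

Tracing iterations:
Initial: a=3, p=4
After iteration 1: a=1, p=5
After iteration 2: a=1, p=6
After iteration 3: a=1, p=7
After iteration 4: a=1, p=8
After iteration 5: a=1, p=9
After iteration 6: a=1, p=10
After iteration 7: a=1, p=11
p >= 11 now holds, so the loop exits after 7 iterations.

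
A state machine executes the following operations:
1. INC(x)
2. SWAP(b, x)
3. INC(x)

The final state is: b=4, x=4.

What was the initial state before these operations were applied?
b=3, x=3

Working backwards:
Final state: b=4, x=4
Before step 3 (INC(x)): b=4, x=3
Before step 2 (SWAP(b, x)): b=3, x=4
Before step 1 (INC(x)): b=3, x=3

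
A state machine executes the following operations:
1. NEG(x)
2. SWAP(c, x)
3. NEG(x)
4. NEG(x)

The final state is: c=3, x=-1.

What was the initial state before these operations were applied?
c=-1, x=-3

Working backwards:
Final state: c=3, x=-1
Before step 4 (NEG(x)): c=3, x=1
Before step 3 (NEG(x)): c=3, x=-1
Before step 2 (SWAP(c, x)): c=-1, x=3
Before step 1 (NEG(x)): c=-1, x=-3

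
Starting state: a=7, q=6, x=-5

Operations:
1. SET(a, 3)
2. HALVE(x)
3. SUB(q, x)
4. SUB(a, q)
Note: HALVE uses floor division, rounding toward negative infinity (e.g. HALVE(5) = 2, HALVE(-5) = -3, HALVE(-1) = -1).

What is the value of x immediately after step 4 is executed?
x = -3

Tracing x through execution:
Initial: x = -5
After step 1 (SET(a, 3)): x = -5
After step 2 (HALVE(x)): x = -3
After step 3 (SUB(q, x)): x = -3
After step 4 (SUB(a, q)): x = -3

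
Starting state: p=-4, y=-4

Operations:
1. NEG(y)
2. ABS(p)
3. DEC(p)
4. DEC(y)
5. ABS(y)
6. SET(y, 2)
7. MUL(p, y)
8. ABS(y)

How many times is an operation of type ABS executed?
3

Counting ABS operations:
Step 2: ABS(p) ← ABS
Step 5: ABS(y) ← ABS
Step 8: ABS(y) ← ABS
Total: 3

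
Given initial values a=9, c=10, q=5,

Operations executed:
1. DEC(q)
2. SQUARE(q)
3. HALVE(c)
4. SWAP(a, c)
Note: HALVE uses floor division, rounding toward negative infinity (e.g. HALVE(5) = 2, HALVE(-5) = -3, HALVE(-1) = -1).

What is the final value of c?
c = 9

Tracing execution:
Step 1: DEC(q) → c = 10
Step 2: SQUARE(q) → c = 10
Step 3: HALVE(c) → c = 5
Step 4: SWAP(a, c) → c = 9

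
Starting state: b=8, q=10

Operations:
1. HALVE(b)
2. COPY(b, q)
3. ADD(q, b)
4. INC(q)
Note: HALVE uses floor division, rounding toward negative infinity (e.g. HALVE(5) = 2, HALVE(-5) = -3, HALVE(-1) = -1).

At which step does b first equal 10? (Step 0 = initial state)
Step 2

Tracing b:
Initial: b = 8
After step 1: b = 4
After step 2: b = 10 ← first occurrence
After step 3: b = 10
After step 4: b = 10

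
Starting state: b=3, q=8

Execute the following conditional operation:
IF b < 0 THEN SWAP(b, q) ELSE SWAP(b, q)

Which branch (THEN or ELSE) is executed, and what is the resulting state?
Branch: ELSE, Final state: b=8, q=3

Evaluating condition: b < 0
b = 3
Condition is False, so ELSE branch executes
After SWAP(b, q): b=8, q=3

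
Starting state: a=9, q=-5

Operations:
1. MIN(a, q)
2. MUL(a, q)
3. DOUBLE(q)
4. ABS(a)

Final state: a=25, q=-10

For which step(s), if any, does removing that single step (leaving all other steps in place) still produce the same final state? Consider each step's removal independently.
Step(s) 4

Testing removal of each single step:
Without step 1: final = a=45, q=-10 (different)
Without step 2: final = a=5, q=-10 (different)
Without step 3: final = a=25, q=-5 (different)
Without step 4: final = a=25, q=-10 (same)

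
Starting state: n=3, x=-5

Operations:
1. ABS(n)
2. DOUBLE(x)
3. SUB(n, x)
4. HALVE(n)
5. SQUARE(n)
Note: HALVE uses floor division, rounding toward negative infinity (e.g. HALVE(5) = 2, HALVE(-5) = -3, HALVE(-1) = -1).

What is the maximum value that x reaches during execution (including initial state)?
-5

Values of x at each step:
Initial: x = -5 ← maximum
After step 1: x = -5
After step 2: x = -10
After step 3: x = -10
After step 4: x = -10
After step 5: x = -10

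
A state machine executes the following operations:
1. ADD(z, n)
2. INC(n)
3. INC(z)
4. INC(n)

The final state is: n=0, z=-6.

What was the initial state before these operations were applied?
n=-2, z=-5

Working backwards:
Final state: n=0, z=-6
Before step 4 (INC(n)): n=-1, z=-6
Before step 3 (INC(z)): n=-1, z=-7
Before step 2 (INC(n)): n=-2, z=-7
Before step 1 (ADD(z, n)): n=-2, z=-5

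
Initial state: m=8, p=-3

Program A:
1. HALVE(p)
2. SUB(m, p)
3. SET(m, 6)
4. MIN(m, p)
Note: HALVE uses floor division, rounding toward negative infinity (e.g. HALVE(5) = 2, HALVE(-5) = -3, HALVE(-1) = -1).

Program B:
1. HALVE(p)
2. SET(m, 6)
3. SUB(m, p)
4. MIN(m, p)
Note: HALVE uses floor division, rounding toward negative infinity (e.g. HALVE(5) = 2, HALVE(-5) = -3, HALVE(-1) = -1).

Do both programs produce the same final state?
Yes

Program A final state: m=-2, p=-2
Program B final state: m=-2, p=-2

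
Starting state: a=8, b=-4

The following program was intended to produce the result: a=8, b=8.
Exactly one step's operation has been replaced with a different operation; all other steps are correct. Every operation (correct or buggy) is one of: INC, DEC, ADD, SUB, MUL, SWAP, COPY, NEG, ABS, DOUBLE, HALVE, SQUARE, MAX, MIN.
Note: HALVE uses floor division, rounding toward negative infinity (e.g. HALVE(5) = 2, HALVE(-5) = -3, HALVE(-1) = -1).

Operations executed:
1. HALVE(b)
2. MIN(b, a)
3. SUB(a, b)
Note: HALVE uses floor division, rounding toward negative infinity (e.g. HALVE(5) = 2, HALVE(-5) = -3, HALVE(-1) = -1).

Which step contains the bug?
Step 3

Trace with buggy code:
Initial: a=8, b=-4
After step 1: a=8, b=-2
After step 2: a=8, b=-2
After step 3: a=10, b=-2
Actual final a=10, b=-2 ≠ expected a=8, b=8.
Step 3 is the only position where a single-operation replacement can produce the expected result.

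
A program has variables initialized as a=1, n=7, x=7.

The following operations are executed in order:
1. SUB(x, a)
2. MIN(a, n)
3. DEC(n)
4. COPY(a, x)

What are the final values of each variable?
{a: 6, n: 6, x: 6}

Step-by-step execution:
Initial: a=1, n=7, x=7
After step 1 (SUB(x, a)): a=1, n=7, x=6
After step 2 (MIN(a, n)): a=1, n=7, x=6
After step 3 (DEC(n)): a=1, n=6, x=6
After step 4 (COPY(a, x)): a=6, n=6, x=6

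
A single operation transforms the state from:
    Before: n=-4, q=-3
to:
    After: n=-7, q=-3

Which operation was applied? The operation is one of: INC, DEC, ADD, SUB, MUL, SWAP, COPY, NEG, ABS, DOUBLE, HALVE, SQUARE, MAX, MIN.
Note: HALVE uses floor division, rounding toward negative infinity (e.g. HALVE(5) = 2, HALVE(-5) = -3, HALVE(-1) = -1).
ADD(n, q)

Analyzing the change:
Before: n=-4, q=-3
After: n=-7, q=-3
Variable n changed from -4 to -7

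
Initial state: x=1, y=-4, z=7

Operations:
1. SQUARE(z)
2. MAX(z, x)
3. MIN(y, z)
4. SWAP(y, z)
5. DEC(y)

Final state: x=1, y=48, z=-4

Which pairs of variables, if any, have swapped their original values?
None

Comparing initial and final values:
y: -4 → 48
z: 7 → -4
x: 1 → 1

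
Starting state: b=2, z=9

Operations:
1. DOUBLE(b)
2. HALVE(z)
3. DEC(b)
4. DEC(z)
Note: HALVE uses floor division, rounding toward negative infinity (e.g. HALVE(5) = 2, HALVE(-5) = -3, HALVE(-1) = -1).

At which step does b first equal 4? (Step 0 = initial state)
Step 1

Tracing b:
Initial: b = 2
After step 1: b = 4 ← first occurrence
After step 2: b = 4
After step 3: b = 3
After step 4: b = 3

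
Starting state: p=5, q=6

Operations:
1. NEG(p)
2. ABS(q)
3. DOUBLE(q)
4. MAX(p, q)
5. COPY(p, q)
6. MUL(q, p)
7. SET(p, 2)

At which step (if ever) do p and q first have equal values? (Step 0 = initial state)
Step 4

p and q first become equal after step 4.

Comparing values at each step:
Initial: p=5, q=6
After step 1: p=-5, q=6
After step 2: p=-5, q=6
After step 3: p=-5, q=12
After step 4: p=12, q=12 ← equal!
After step 5: p=12, q=12 ← equal!
After step 6: p=12, q=144
After step 7: p=2, q=144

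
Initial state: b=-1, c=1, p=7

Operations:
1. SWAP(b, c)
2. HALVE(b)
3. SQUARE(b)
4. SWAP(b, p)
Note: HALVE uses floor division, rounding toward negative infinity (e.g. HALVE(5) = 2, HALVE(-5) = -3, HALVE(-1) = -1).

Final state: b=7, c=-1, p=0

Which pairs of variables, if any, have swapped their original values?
None

Comparing initial and final values:
b: -1 → 7
c: 1 → -1
p: 7 → 0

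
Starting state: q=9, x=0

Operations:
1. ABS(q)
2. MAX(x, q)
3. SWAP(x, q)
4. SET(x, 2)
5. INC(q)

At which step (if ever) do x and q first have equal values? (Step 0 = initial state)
Step 2

x and q first become equal after step 2.

Comparing values at each step:
Initial: x=0, q=9
After step 1: x=0, q=9
After step 2: x=9, q=9 ← equal!
After step 3: x=9, q=9 ← equal!
After step 4: x=2, q=9
After step 5: x=2, q=10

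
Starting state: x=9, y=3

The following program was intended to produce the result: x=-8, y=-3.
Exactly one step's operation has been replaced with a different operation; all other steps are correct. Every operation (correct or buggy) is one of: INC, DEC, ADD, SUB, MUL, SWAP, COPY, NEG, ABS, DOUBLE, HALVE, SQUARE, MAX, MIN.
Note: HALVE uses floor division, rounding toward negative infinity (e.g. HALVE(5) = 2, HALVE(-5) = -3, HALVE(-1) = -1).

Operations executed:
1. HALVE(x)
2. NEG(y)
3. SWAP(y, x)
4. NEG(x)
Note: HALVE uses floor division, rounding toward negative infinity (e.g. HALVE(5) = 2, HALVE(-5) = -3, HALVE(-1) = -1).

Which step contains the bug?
Step 3

Trace with buggy code:
Initial: x=9, y=3
After step 1: x=4, y=3
After step 2: x=4, y=-3
After step 3: x=-3, y=4
After step 4: x=3, y=4
Actual final x=3, y=4 ≠ expected x=-8, y=-3.
Step 3 is the only position where a single-operation replacement can produce the expected result.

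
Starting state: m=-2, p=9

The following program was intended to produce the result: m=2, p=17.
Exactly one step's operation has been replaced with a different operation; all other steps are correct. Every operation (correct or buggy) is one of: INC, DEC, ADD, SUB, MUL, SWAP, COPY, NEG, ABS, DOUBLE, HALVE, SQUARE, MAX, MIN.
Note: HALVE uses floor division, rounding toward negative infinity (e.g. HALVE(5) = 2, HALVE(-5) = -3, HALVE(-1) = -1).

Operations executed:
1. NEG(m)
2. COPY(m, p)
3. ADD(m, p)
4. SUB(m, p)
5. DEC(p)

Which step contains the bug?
Step 2

Trace with buggy code:
Initial: m=-2, p=9
After step 1: m=2, p=9
After step 2: m=9, p=9
After step 3: m=18, p=9
After step 4: m=9, p=9
After step 5: m=9, p=8
Actual final m=9, p=8 ≠ expected m=2, p=17.
Step 2 is the only position where a single-operation replacement can produce the expected result.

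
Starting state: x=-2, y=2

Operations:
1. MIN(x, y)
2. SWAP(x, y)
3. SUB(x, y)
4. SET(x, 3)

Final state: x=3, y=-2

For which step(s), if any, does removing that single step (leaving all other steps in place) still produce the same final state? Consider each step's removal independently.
Step(s) 1, 3

Testing removal of each single step:
Without step 1: final = x=3, y=-2 (same)
Without step 2: final = x=3, y=2 (different)
Without step 3: final = x=3, y=-2 (same)
Without step 4: final = x=4, y=-2 (different)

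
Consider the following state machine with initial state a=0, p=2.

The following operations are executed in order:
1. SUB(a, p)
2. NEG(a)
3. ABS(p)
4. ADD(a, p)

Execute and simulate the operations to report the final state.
{a: 4, p: 2}

Step-by-step execution:
Initial: a=0, p=2
After step 1 (SUB(a, p)): a=-2, p=2
After step 2 (NEG(a)): a=2, p=2
After step 3 (ABS(p)): a=2, p=2
After step 4 (ADD(a, p)): a=4, p=2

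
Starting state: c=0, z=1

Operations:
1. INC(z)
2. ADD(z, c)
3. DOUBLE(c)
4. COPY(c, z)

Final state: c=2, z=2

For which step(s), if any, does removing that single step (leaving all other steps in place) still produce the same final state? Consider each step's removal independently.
Step(s) 2, 3

Testing removal of each single step:
Without step 1: final = c=1, z=1 (different)
Without step 2: final = c=2, z=2 (same)
Without step 3: final = c=2, z=2 (same)
Without step 4: final = c=0, z=2 (different)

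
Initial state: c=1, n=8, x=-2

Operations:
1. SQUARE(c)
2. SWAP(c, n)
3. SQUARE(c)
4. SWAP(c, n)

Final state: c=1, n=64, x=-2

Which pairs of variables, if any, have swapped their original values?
None

Comparing initial and final values:
x: -2 → -2
n: 8 → 64
c: 1 → 1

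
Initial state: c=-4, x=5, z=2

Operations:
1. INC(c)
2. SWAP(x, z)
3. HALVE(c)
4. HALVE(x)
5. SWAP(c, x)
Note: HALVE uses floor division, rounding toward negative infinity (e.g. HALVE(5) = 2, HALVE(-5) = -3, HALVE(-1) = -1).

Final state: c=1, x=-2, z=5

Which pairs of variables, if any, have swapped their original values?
None

Comparing initial and final values:
z: 2 → 5
c: -4 → 1
x: 5 → -2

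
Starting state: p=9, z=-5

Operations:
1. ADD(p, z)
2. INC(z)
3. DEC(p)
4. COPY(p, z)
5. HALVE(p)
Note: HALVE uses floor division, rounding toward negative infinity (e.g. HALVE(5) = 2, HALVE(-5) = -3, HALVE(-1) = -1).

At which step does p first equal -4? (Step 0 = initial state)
Step 4

Tracing p:
Initial: p = 9
After step 1: p = 4
After step 2: p = 4
After step 3: p = 3
After step 4: p = -4 ← first occurrence
After step 5: p = -2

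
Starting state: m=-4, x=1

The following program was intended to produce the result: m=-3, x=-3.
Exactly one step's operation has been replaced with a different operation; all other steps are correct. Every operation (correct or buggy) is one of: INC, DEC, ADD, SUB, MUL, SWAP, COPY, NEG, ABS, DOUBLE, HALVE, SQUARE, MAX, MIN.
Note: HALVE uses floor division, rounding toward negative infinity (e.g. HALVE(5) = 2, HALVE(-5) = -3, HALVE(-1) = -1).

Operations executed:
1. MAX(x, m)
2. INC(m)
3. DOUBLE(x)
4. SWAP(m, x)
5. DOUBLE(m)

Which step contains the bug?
Step 5

Trace with buggy code:
Initial: m=-4, x=1
After step 1: m=-4, x=1
After step 2: m=-3, x=1
After step 3: m=-3, x=2
After step 4: m=2, x=-3
After step 5: m=4, x=-3
Actual final m=4, x=-3 ≠ expected m=-3, x=-3.
Step 5 is the only position where a single-operation replacement can produce the expected result.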